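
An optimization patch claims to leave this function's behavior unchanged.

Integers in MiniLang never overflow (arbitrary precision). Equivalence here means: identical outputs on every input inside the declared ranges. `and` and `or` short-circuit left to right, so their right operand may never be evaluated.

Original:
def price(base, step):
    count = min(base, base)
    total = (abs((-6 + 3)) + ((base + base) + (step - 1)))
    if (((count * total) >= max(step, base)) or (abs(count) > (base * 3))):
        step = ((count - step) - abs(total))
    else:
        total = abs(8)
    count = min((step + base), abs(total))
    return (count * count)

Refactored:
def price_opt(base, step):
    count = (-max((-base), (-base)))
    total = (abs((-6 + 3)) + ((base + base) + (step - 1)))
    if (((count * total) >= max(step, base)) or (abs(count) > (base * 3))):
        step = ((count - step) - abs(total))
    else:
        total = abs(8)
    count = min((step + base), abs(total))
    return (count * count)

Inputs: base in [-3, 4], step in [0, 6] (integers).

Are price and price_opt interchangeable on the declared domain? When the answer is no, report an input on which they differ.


This is a faithful refactor — min/max/abs usage differs, but the computed results match everywhere.
As a probe, take base=-3, step=2: price runs count = -3; total = -2; (((count * total) >= max(step, base)) or (abs(count) > (base * 3))) -> true; step = -7; count = -10; return 100; price_opt runs count = -3; total = -2; (((count * total) >= max(step, base)) or (abs(count) > (base * 3))) -> true; step = -7; count = -10; return 100; both end at 100.
Sweeping the whole domain (56 inputs) finds no disagreement.
verdict: equivalent


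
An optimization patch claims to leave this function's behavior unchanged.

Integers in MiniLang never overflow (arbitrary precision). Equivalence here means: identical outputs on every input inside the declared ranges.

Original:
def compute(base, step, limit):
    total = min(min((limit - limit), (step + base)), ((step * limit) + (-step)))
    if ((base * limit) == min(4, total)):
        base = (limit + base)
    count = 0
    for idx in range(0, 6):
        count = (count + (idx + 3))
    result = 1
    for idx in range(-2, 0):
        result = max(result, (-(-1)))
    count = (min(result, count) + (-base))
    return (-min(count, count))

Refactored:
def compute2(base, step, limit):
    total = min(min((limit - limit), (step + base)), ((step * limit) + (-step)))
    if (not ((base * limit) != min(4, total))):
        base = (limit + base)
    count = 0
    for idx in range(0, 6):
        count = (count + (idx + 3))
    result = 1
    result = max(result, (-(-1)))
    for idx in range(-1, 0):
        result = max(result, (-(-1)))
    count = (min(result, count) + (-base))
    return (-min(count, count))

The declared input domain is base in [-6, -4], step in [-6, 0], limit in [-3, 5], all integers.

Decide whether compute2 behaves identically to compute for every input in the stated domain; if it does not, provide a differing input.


The two are interchangeable: boolean connective usage differs; comparison usage differs; loop structure differs; constant usage differs; min/max/abs usage differs; statement counts differ, and every declared input agrees.
Tracing base=-6, step=-6, limit=3: compute: total := -12 | ((base * limit) == min(4, total)): false | count := 0 | iter idx=0: | count := 3 | iter idx=1: | count := 7 | iter idx=2: | count := 12 | iter idx=3: | count := 18 | iter idx=4: | count := 25 | iter idx=5: | count := 33 | result := 1 | iter idx=-2: | result := 1 | iter idx=-1: | result := 1 | count := 7 | result -7 | compute2: total := -12 | (not ((base * limit) != min(4, total))): false | count := 0 | iter idx=0: | count := 3 | iter idx=1: | count := 7 | iter idx=2: | count := 12 | iter idx=3: | count := 18 | iter idx=4: | count := 25 | iter idx=5: | count := 33 | result := 1 | result := 1 | iter idx=-1: | result := 1 | count := 7 | result -7 — matching result -7.
An exhaustive pass over the 189 declared inputs shows identical outputs.
verdict: equivalent


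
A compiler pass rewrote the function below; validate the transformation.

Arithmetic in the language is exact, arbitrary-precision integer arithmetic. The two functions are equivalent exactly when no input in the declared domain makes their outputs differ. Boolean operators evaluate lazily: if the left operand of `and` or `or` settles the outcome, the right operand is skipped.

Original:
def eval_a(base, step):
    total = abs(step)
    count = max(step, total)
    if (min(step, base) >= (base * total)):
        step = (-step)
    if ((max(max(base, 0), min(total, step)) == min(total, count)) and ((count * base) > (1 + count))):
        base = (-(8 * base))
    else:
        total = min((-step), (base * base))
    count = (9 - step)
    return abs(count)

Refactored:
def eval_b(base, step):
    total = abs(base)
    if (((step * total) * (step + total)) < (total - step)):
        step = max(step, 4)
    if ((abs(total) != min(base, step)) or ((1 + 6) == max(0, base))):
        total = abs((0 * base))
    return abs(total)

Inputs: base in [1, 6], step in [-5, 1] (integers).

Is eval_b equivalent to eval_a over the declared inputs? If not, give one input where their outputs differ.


Try base=1, step=-5.
eval_a: total=5, then count=5, then (min(step, base) >= (base * total)) is false, then ((max(max(base, 0), min(total, step)) == min(total, count)) and ((count * base) > (1 + count))) is false, then total=1, then count=14, then returns 14
eval_b: total=1, then (((step * total) * (step + total)) < (total - step)) is false, then ((abs(total) != min(base, step)) or ((1 + 6) == max(0, base))) is true, then total=0, then returns 0
14 and 0 differ, so these are not the same function on this domain.
verdict: not equivalent; witness: base=1, step=-5


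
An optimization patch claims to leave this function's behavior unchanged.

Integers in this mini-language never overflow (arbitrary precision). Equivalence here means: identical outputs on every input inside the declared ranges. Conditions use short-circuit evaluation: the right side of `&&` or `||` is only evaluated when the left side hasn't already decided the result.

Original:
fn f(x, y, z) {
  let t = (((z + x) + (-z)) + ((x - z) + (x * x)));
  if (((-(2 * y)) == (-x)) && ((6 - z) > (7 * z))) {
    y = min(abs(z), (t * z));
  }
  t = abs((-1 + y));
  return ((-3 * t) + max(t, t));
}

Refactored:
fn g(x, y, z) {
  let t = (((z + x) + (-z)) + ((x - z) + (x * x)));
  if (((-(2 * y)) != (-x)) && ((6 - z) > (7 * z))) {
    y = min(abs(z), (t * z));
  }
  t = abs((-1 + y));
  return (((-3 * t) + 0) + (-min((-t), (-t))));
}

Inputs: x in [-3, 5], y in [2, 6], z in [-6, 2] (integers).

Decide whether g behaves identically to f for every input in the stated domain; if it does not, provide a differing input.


Consider the input x=-3, y=2, z=-6.
f: t := 9 | (((-(2 * y)) == (-x)) && ((6 - z) > (7 * z))): false | t := 1 | result -2
g: t := 9 | (((-(2 * y)) != (-x)) && ((6 - z) > (7 * z))): true | y := -54 | t := 55 | result -110
-2 vs -110 — the two versions disagree here.
verdict: not equivalent; witness: x=-3, y=2, z=-6


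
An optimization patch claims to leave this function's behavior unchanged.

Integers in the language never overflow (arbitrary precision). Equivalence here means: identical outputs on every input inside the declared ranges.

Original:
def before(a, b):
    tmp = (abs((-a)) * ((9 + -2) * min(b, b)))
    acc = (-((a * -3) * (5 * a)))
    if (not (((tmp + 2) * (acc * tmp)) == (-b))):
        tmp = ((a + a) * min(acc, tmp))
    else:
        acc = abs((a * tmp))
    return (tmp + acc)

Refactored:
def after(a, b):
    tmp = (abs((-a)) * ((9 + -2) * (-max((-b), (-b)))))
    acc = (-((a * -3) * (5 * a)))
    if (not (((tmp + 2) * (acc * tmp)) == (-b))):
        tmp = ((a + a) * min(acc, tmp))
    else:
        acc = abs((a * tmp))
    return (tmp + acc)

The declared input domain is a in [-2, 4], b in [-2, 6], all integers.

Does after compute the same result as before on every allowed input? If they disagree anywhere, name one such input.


The two are interchangeable: min/max/abs usage differs, and every declared input agrees.
As a probe, take a=3, b=-1: before runs tmp = -21; acc = 135; (not (((tmp + 2) * (acc * tmp)) == (-b))) -> true; tmp = -126; return 9; after runs tmp = -21; acc = 135; (not (((tmp + 2) * (acc * tmp)) == (-b))) -> true; tmp = -126; return 9; both end at 9.
Across all 63 domain points the two functions coincide.
verdict: equivalent


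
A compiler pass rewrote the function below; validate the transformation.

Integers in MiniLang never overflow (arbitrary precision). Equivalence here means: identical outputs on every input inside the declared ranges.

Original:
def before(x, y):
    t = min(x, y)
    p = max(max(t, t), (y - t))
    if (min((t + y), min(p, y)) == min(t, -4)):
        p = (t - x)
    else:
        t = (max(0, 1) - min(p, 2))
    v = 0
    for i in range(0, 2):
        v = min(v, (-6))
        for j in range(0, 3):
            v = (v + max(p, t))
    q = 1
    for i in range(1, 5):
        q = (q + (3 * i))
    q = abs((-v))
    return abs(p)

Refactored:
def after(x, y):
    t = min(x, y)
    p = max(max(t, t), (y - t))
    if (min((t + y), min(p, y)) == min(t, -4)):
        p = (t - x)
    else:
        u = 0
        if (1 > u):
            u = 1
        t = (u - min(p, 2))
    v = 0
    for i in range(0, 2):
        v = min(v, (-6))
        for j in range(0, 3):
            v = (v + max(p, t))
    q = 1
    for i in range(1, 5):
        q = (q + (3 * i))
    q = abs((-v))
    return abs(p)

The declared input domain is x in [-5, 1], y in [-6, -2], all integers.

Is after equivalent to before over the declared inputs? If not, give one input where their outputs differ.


Differences: min/max/abs usage differs, and constant usage differs, and comparison usage differs, and local variable names differ, and branching structure differs, and statement counts differ — yet all 35 inputs agree.
verdict: equivalent


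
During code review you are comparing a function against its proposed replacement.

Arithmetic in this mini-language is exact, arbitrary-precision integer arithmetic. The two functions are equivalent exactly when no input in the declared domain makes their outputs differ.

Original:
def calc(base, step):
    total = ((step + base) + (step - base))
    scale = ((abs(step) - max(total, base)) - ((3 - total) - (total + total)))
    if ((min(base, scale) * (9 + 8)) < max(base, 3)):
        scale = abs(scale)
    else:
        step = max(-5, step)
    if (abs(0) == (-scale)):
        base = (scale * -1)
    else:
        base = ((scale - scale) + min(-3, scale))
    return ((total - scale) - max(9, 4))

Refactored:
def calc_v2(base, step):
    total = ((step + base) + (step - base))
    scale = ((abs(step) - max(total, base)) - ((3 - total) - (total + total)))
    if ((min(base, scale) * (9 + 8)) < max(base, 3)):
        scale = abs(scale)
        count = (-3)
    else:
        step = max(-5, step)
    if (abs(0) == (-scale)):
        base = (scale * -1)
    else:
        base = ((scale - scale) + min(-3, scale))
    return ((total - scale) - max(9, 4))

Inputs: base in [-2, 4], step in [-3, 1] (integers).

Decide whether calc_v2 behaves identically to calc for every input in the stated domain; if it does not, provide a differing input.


The two are interchangeable: local variable names differ, and statement counts differ, and constant usage differs, and every declared input agrees.
Tracing base=1, step=0: calc: total becomes 0; next scale becomes -4; next ((min(base, scale) * (9 + 8)) < max(base, 3)) evaluates to true; next scale becomes 4; next (abs(0) == (-scale)) evaluates to false; next base becomes -3; next final value -13 | calc_v2: total becomes 0; next scale becomes -4; next ((min(base, scale) * (9 + 8)) < max(base, 3)) evaluates to true; next scale becomes 4; next count becomes -3; next (abs(0) == (-scale)) evaluates to false; next base becomes -3; next final value -13 — matching result -13.
An exhaustive pass over the 35 declared inputs shows identical outputs.
verdict: equivalent


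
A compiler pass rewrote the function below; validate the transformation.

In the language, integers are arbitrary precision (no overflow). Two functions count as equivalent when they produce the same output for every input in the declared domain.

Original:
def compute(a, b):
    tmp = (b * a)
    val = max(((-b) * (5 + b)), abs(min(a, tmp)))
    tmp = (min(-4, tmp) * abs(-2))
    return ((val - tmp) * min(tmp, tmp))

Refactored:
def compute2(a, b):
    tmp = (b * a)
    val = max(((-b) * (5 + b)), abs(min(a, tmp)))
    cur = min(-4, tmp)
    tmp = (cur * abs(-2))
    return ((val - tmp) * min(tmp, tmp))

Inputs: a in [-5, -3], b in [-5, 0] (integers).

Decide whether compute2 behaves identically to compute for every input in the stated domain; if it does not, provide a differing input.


Differences: local variable names differ; and statement counts differ — yet all 18 inputs agree.
verdict: equivalent


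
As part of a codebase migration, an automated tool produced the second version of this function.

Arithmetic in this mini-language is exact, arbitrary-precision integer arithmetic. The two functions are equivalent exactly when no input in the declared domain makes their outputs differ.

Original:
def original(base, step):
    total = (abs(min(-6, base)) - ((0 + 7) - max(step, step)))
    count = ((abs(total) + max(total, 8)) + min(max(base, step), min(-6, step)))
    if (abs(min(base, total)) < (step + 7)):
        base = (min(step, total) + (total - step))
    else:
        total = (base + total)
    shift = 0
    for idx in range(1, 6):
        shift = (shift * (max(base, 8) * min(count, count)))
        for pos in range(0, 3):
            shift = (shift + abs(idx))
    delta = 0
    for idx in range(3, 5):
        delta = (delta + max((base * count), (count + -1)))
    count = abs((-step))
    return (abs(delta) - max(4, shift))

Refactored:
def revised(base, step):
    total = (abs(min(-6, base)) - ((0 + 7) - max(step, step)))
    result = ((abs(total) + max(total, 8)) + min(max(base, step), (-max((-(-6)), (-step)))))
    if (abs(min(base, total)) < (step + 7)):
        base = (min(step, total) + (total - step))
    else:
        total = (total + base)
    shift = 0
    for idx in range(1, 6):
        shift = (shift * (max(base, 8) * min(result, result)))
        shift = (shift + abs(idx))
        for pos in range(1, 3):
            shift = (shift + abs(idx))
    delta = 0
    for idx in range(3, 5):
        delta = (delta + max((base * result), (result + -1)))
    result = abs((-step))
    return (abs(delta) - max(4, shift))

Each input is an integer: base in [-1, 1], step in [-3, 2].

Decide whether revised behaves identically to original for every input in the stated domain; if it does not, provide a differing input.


Although min/max/abs usage differs, and local variable names differ, and statement counts differ, and loop structure differs, and arithmetic usage differs, 18/18 inputs agree.
verdict: equivalent


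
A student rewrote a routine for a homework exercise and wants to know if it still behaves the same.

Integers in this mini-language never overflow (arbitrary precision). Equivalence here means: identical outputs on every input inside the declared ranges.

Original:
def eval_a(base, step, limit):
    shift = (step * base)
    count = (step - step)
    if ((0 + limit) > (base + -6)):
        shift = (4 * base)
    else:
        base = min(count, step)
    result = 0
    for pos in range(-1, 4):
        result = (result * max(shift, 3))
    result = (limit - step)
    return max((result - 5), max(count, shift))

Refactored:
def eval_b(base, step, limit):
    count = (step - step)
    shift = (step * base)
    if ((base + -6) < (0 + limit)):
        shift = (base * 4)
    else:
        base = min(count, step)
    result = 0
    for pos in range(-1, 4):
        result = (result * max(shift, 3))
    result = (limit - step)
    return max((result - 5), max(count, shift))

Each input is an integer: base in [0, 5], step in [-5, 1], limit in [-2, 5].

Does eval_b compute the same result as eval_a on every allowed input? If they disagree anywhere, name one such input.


Behavior is preserved: although comparison usage differs, the outputs never diverge.
As a probe, take base=1, step=-2, limit=5: eval_a runs shift=-2, then count=0, then ((0 + limit) > (base + -6)) is true, then shift=4, then result=0, then (pos=-1), then result=0, then (pos=0), then result=0, then (pos=1), then result=0, then (pos=2), then result=0, then (pos=3), then result=0, then result=7, then returns 4; eval_b runs count=0, then shift=-2, then ((base + -6) < (0 + limit)) is true, then shift=4, then result=0, then (pos=-1), then result=0, then (pos=0), then result=0, then (pos=1), then result=0, then (pos=2), then result=0, then (pos=3), then result=0, then result=7, then returns 4; both end at 4.
An exhaustive pass over the 336 declared inputs shows identical outputs.
verdict: equivalent


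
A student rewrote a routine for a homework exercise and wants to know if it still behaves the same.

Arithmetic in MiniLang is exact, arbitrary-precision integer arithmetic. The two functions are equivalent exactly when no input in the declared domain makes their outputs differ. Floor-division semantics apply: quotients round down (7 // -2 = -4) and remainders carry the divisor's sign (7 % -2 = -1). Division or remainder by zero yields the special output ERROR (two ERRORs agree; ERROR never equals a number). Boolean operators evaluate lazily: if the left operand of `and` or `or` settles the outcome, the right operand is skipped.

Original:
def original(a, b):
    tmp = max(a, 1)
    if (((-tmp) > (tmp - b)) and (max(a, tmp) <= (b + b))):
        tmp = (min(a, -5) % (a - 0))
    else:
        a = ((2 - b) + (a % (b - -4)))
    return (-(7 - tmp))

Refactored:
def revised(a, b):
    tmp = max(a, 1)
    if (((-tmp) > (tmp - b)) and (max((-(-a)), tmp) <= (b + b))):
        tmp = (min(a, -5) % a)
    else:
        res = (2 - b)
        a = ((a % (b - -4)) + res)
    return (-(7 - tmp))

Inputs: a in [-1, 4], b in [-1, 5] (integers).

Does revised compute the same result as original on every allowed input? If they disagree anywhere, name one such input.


Side by side, the visible changes include: local variable names differ, constant usage differs, statement counts differ, arithmetic usage differs.
Tracing a=4, b=4: original: tmp := 4 | (((-tmp) > (tmp - b)) and (max(a, tmp) <= (b + b))): false | a := 2 | result -3 | revised: tmp := 4 | (((-tmp) > (tmp - b)) and (max((-(-a)), tmp) <= (b + b))): false | res := -2 | a := 2 | result -3 — matching result -3.
Across all 42 domain points the two functions coincide.
verdict: equivalent


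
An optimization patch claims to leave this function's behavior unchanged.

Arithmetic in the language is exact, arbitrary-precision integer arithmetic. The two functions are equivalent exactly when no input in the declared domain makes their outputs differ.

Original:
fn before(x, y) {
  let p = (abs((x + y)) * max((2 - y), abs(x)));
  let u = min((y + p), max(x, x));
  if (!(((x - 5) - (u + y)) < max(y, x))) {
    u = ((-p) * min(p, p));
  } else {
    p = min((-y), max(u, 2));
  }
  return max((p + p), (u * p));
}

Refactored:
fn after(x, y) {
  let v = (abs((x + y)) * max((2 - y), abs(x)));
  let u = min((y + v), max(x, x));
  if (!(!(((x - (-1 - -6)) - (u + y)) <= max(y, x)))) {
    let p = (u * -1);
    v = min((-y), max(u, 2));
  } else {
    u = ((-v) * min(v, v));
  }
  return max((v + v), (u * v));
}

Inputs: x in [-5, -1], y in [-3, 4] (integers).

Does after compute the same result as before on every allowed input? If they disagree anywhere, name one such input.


Consider the input x=-2, y=-3.
before: p becomes 25; next u becomes -2; next (!(((x - 5) - (u + y)) < max(y, x))) evaluates to true; next u becomes -625; next final value 50
after: v becomes 25; next u becomes -2; next (!(!(((x - (-1 - -6)) - (u + y)) <= max(y, x)))) evaluates to true; next p becomes 2; next v becomes 2; next final value 4
50 != 4, so the rewrite changes behavior.
verdict: not equivalent; witness: x=-2, y=-3


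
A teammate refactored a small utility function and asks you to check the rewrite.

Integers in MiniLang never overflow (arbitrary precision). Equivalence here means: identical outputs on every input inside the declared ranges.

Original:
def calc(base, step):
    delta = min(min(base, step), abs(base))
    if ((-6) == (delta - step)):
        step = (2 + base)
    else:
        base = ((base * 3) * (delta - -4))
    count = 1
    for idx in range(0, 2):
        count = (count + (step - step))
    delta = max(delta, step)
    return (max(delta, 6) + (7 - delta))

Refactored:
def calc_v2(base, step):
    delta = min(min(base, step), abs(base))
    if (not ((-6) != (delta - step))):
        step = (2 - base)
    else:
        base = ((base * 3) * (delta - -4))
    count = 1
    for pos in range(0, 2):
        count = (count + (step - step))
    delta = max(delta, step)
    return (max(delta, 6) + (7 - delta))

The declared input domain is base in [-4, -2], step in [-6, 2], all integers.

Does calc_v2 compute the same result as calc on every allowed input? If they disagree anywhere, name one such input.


These are not equivalent — on base=-4, step=2 the outputs split (15 vs 7).
calc: delta=-4, then ((-6) == (delta - step)) is true, then step=-2, then count=1, then (idx=0), then count=1, then (idx=1), then count=1, then delta=-2, then returns 15
calc_v2: delta=-4, then (not ((-6) != (delta - step))) is true, then step=6, then count=1, then (pos=0), then count=1, then (pos=1), then count=1, then delta=6, then returns 7
verdict: not equivalent; witness: base=-4, step=2


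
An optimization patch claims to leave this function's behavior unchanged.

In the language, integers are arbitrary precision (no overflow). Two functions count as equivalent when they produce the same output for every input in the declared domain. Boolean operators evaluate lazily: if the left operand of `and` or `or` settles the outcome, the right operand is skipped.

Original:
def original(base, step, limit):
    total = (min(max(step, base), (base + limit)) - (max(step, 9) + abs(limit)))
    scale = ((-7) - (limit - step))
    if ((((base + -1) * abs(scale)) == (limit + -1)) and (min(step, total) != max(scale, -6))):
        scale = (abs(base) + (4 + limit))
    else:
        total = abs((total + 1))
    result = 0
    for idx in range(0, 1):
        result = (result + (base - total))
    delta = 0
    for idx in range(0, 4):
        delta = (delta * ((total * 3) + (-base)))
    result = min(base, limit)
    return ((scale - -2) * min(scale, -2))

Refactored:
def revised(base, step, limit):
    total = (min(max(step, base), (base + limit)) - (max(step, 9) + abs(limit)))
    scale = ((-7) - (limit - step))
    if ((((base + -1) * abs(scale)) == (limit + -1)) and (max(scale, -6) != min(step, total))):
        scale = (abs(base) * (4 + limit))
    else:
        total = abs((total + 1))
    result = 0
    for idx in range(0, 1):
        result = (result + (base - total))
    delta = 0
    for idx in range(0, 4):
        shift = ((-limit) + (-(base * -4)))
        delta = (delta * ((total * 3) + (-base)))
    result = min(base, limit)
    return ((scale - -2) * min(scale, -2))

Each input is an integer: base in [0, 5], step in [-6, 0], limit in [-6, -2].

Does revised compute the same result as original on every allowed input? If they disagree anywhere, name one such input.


Consider the input base=0, step=-6, limit=-6.
original: total = -21; scale = -7; ((((base + -1) * abs(scale)) == (limit + -1)) and (min(step, total) != max(scale, -6))) -> true; scale = -2; result = 0; [idx=0]; result = 21; delta = 0; [idx=0]; delta = 0; [idx=1]; delta = 0; [idx=2]; delta = 0; [idx=3]; delta = 0; result = -6; return 0
revised: total = -21; scale = -7; ((((base + -1) * abs(scale)) == (limit + -1)) and (max(scale, -6) != min(step, total))) -> true; scale = 0; result = 0; [idx=0]; result = 21; delta = 0; [idx=0]; shift = 6; delta = 0; [idx=1]; shift = 6; delta = 0; [idx=2]; shift = 6; delta = 0; [idx=3]; shift = 6; delta = 0; result = -6; return -4
0 and -4 differ, so these are not the same function on this domain.
verdict: not equivalent; witness: base=0, step=-6, limit=-6


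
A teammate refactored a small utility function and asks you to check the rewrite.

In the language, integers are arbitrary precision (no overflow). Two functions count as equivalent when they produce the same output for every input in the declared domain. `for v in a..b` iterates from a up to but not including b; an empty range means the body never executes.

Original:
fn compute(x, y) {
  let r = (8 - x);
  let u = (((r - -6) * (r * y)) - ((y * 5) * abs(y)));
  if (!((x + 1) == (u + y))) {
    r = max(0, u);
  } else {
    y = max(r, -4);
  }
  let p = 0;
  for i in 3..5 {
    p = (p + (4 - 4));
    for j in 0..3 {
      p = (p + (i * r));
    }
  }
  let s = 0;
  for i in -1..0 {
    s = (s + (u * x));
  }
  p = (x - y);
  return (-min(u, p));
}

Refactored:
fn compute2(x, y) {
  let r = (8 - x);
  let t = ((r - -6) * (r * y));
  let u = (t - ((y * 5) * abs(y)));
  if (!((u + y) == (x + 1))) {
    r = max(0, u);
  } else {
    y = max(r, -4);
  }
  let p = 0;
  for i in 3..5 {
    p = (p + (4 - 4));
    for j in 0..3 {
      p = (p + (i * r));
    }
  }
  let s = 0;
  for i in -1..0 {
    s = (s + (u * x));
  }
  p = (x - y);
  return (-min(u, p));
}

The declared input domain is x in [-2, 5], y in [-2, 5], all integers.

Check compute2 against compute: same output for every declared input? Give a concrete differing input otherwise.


Differences: statement counts differ; local variable names differ — yet all 64 inputs agree.
verdict: equivalent


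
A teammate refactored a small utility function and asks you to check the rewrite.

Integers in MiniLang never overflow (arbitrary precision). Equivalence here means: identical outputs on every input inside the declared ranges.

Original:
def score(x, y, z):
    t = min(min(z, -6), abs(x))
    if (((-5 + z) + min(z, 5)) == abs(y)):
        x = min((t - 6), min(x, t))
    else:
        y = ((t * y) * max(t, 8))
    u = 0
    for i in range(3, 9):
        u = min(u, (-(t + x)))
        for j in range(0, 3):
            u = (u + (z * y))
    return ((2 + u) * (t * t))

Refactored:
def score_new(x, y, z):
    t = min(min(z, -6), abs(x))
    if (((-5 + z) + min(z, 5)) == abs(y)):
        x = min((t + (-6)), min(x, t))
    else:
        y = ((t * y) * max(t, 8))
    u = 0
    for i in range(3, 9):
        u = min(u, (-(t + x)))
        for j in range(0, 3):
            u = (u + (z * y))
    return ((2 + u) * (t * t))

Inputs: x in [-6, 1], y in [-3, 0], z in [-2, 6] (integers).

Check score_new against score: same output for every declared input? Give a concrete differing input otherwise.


Changes here: arithmetic usage differs; the full 288-point sweep finds no disagreement.
verdict: equivalent


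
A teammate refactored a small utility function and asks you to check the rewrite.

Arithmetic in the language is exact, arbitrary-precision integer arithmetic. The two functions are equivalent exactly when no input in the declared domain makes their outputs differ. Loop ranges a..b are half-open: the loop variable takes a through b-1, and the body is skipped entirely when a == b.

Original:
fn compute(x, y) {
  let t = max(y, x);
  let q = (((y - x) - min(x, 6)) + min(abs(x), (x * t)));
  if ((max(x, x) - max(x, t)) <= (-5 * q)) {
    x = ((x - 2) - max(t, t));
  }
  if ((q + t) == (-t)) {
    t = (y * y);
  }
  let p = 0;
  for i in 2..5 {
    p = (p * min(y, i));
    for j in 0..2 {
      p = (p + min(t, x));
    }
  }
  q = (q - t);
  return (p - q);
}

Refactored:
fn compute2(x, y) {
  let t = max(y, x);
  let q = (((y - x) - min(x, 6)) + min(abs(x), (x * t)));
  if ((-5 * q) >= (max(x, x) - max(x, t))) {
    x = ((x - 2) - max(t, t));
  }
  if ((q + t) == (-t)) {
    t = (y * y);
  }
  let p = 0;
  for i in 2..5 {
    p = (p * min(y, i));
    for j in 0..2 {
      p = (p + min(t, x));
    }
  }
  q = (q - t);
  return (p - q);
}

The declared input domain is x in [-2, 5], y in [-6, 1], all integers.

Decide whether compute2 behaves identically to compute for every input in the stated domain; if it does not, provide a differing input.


Changes here: comparison usage differs; the full 64-point sweep finds no disagreement.
verdict: equivalent


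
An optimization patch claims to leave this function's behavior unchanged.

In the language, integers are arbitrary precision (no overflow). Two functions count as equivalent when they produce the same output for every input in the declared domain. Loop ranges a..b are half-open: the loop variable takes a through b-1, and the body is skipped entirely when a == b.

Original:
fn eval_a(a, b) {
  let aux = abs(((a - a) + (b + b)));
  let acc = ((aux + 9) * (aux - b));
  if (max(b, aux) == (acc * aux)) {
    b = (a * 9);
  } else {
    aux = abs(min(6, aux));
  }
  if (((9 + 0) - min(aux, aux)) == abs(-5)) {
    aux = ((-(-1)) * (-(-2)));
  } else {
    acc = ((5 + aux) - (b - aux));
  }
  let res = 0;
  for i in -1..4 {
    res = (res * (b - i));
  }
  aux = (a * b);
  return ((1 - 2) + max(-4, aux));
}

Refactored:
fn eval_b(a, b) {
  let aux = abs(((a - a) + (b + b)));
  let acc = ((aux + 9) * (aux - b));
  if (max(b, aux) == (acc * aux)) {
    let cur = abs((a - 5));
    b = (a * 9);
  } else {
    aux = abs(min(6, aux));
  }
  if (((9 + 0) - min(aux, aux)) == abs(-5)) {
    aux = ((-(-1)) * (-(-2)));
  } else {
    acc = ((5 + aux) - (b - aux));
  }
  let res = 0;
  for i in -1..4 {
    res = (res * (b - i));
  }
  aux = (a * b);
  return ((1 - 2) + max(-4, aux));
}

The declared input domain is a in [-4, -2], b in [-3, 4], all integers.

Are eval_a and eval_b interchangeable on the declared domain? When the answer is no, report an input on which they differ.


The two are interchangeable: constant usage differs; statement counts differ; min/max/abs usage differs; arithmetic usage differs; local variable names differ, and every declared input agrees.
One worked example (a=-3, b=2) — eval_a: aux=4, then acc=26, then (max(b, aux) == (acc * aux)) is false, then aux=4, then (((9 + 0) - min(aux, aux)) == abs(-5)) is true, then aux=2, then res=0, then (i=-1), then res=0, then (i=0), then res=0, then (i=1), then res=0, then (i=2), then res=0, then (i=3), then res=0, then aux=-6, then returns -5; eval_b: aux=4, then acc=26, then (max(b, aux) == (acc * aux)) is false, then aux=4, then (((9 + 0) - min(aux, aux)) == abs(-5)) is true, then aux=2, then res=0, then (i=-1), then res=0, then (i=0), then res=0, then (i=1), then res=0, then (i=2), then res=0, then (i=3), then res=0, then aux=-6, then returns -5; agreement on -5.
Sweeping the whole domain (24 inputs) finds no disagreement.
verdict: equivalent


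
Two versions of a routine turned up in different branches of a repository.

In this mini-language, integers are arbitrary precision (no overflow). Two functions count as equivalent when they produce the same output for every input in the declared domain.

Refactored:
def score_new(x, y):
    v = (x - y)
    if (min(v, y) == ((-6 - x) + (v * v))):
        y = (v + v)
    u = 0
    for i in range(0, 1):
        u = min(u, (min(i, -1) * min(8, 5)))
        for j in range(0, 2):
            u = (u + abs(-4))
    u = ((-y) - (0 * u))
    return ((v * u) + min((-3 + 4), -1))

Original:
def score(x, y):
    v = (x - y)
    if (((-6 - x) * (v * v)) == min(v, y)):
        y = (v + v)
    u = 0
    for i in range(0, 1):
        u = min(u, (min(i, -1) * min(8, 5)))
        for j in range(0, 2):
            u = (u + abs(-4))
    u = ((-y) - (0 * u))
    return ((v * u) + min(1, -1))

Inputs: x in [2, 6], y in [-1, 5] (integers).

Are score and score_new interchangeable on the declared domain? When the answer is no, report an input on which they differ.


Evaluate both at x=3, y=0.
score: v = 3; (((-6 - x) * (v * v)) == min(v, y)) -> false; u = 0; [i=0]; u = -5; [j=0]; u = -1; [j=1]; u = 3; u = 0; return -1
score_new: v = 3; (min(v, y) == ((-6 - x) + (v * v))) -> true; y = 6; u = 0; [i=0]; u = -5; [j=0]; u = -1; [j=1]; u = 3; u = -6; return -19
-1 vs -19 — the two versions disagree here.
verdict: not equivalent; witness: x=3, y=0


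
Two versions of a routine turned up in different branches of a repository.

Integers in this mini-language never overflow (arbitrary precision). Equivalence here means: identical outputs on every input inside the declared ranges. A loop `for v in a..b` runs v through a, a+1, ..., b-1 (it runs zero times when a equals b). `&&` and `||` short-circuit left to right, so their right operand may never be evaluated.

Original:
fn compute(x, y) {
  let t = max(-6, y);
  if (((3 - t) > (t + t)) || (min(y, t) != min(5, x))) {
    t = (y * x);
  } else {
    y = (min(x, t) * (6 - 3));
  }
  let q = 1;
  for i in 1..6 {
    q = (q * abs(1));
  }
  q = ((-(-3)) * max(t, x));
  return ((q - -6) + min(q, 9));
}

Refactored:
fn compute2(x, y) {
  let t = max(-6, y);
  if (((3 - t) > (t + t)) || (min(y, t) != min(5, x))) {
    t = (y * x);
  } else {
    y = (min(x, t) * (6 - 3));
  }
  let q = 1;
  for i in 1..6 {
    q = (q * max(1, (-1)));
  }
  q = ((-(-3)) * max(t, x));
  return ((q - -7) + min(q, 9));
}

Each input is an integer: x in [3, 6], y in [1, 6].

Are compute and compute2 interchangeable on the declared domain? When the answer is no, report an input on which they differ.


Run the pair on x=3, y=1.
compute: t = 1; (((3 - t) > (t + t)) || (min(y, t) != min(5, x))) -> true; t = 3; q = 1; [i=1]; q = 1; [i=2]; q = 1; [i=3]; q = 1; [i=4]; q = 1; [i=5]; q = 1; q = 9; return 24
compute2: t = 1; (((3 - t) > (t + t)) || (min(y, t) != min(5, x))) -> true; t = 3; q = 1; [i=1]; q = 1; [i=2]; q = 1; [i=3]; q = 1; [i=4]; q = 1; [i=5]; q = 1; q = 9; return 25
24 != 25, so the rewrite changes behavior.
verdict: not equivalent; witness: x=3, y=1


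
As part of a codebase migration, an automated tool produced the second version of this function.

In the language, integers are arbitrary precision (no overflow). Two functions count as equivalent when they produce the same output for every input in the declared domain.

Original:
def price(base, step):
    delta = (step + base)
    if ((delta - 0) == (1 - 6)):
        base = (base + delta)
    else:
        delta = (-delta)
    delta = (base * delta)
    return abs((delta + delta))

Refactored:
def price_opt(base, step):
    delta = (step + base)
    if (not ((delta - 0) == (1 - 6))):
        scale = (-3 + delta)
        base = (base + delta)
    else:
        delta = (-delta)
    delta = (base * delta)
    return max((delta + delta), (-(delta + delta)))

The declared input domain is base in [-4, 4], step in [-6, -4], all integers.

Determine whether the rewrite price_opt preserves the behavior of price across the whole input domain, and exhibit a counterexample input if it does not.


Evaluate both at base=-4, step=-6.
price: delta=-10, then ((delta - 0) == (1 - 6)) is false, then delta=10, then delta=-40, then returns 80
price_opt: delta=-10, then (not ((delta - 0) == (1 - 6))) is true, then scale=-13, then base=-14, then delta=140, then returns 280
80 != 280, so the rewrite changes behavior.
verdict: not equivalent; witness: base=-4, step=-6


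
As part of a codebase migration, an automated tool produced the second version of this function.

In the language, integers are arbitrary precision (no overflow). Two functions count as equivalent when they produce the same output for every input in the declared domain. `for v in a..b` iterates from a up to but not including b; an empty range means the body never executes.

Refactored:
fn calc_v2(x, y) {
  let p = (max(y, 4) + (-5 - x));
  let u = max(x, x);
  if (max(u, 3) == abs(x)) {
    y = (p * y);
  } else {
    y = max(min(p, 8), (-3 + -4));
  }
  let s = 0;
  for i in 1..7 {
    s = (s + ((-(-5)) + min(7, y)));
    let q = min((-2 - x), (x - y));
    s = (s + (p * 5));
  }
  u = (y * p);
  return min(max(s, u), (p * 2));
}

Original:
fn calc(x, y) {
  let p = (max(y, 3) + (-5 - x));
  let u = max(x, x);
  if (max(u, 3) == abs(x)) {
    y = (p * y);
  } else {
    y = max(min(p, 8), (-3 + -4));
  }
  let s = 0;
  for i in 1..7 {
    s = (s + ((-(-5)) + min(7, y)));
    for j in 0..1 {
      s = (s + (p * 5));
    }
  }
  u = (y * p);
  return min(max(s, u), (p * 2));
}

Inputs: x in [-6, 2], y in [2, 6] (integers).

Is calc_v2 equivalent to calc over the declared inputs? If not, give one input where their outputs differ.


These are not equivalent — on x=-6, y=2 the outputs split (8 vs 10).
calc: p becomes 4; next u becomes -6; next (max(u, 3) == abs(x)) evaluates to false; next y becomes 4; next s becomes 0; next at i=1:; next s becomes 9; next at j=0:; next s becomes 29; next at i=2:; next s becomes 38; next at j=0:; next s becomes 58; next at i=3:; next s becomes 67; next at j=0:; next s becomes 87; next at i=4:; next s becomes 96; next at j=0:; next s becomes 116; next at i=5:; next s becomes 125; next at j=0:; next s becomes 145; next at i=6:; next s becomes 154; next at j=0:; next s becomes 174; next u becomes 16; next final value 8
calc_v2: p becomes 5; next u becomes -6; next (max(u, 3) == abs(x)) evaluates to false; next y becomes 5; next s becomes 0; next at i=1:; next s becomes 10; next q becomes -11; next s becomes 35; next at i=2:; next s becomes 45; next q becomes -11; next s becomes 70; next at i=3:; next s becomes 80; next q becomes -11; next s becomes 105; next at i=4:; next s becomes 115; next q becomes -11; next s becomes 140; next at i=5:; next s becomes 150; next q becomes -11; next s becomes 175; next at i=6:; next s becomes 185; next q becomes -11; next s becomes 210; next u becomes 25; next final value 10
verdict: not equivalent; witness: x=-6, y=2


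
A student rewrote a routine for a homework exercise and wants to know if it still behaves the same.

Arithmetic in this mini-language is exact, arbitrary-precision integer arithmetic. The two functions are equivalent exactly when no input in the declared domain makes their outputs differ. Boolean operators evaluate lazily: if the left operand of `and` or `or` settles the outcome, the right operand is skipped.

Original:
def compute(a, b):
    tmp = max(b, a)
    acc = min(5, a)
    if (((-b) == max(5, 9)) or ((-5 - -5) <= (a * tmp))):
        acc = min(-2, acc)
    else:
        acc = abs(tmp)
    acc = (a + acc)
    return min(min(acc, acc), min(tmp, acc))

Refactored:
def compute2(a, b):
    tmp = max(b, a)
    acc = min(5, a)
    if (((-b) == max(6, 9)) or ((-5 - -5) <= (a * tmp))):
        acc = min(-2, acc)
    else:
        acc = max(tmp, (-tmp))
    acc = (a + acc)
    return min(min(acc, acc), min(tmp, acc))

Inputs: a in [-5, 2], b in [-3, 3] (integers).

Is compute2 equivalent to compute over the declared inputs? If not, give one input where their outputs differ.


The one real change (`5` became `6`) has no effect anywhere in the declared ranges; all 56 inputs agree.
verdict: equivalent


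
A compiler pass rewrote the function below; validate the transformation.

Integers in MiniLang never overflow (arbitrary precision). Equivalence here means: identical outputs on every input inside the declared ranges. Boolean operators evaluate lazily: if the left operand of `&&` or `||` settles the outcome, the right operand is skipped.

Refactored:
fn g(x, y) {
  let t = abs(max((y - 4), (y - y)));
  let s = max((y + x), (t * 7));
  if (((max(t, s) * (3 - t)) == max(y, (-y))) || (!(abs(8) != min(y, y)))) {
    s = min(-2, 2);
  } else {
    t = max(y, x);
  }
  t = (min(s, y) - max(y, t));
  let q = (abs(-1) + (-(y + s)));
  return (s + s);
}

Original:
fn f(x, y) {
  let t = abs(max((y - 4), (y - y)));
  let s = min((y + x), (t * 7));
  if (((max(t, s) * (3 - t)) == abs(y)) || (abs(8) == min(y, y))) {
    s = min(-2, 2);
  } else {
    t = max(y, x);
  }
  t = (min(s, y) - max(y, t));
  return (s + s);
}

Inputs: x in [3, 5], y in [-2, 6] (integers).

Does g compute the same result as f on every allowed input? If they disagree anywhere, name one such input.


These are not equivalent — on x=3, y=-2 the outputs split (0 vs 2).
f: t becomes 0; next s becomes 0; next (((max(t, s) * (3 - t)) == abs(y)) || (abs(8) == min(y, y))) evaluates to false; next t becomes 3; next t becomes -5; next final value 0
g: t becomes 0; next s becomes 1; next (((max(t, s) * (3 - t)) == max(y, (-y))) || (!(abs(8) != min(y, y)))) evaluates to false; next t becomes 3; next t becomes -5; next q becomes 2; next final value 2
verdict: not equivalent; witness: x=3, y=-2
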